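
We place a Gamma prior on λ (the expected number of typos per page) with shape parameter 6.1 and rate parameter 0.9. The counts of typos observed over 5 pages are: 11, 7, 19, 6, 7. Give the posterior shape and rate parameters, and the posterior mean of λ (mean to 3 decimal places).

Total count ∑xᵢ = 50 over n = 5 pages.
Gamma is conjugate to the Poisson likelihood: posterior is Gamma(shape = 6.1+50 = 56.1, rate = 0.9+5 = 5.9).
E[λ | data] = 56.1/5.9 = 9.508.

Posterior: Gamma(shape=56.1, rate=5.9); mean ≈ 9.508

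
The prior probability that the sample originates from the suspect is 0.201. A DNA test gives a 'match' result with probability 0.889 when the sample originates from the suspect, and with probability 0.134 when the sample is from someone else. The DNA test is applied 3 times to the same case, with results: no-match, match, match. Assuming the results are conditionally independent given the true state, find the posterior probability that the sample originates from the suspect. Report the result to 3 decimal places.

Let H be the event that the sample originates from the suspect; start with P(H) = 0.201. P('match'|H) = 0.889, P('match'|¬H) = 0.134.
Update on result 1 ('no-match'): P(H) ← 0.111·0.2010 / (0.111·0.2010 + 0.866·0.7990) = 0.022311/0.71424 = 0.0312.
Update on result 2 ('match'): P(H) ← 0.889·0.0312 / (0.889·0.0312 + 0.134·0.9688) = 0.027770/0.15758 = 0.1762.
Update on result 3 ('match'): P(H) ← 0.889·0.1762 / (0.889·0.1762 + 0.134·0.8238) = 0.15666/0.26705 = 0.5866.

Posterior P(H) ≈ 0.587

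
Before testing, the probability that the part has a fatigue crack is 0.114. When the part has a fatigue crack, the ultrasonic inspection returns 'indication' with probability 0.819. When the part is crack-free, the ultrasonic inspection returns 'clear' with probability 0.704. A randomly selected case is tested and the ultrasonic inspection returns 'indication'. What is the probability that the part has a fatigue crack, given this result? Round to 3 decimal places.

P(H | E) ≈ 0.263

Let H be the event that the part has a fatigue crack. P(H) = 0.114, so P(¬H) = 0.886. With E the 'indication' result, P(E|H) = 0.819 and P(E|¬H) = 0.296.
P(E) = 0.819·0.114 + 0.296·0.886 = 0.093366 + 0.26226 = 0.35562.
By Bayes' theorem, P(H|E) = 0.093366 / 0.35562 = 0.263.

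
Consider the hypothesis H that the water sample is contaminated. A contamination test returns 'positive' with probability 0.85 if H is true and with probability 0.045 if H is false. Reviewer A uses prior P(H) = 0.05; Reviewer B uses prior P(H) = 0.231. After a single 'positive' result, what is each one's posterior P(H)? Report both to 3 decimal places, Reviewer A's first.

Reviewer A: 0.499; Reviewer B: 0.850

The likelihood ratio for a 'positive' result is 0.85/0.045 = 18.889.
Reviewer A: prior odds 0.05/0.95 = 0.052632; posterior odds 0.99415; posterior probability 0.499.
Reviewer B: prior odds 0.231/0.769 = 0.30039; posterior odds 5.6740; posterior probability 0.850.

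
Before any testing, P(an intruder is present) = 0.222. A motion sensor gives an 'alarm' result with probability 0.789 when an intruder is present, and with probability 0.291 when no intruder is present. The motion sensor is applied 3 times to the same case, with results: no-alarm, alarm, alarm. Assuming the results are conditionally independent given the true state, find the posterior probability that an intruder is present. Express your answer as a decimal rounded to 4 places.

Let H be the event that an intruder is present; start with P(H) = 0.222. P('alarm'|H) = 0.789, P('alarm'|¬H) = 0.291.
Update on result 1 ('no-alarm'): P(H) ← 0.211·0.2220 / (0.211·0.2220 + 0.709·0.7780) = 0.046842/0.59844 = 0.0783.
Update on result 2 ('alarm'): P(H) ← 0.789·0.0783 / (0.789·0.0783 + 0.291·0.9217) = 0.061757/0.32998 = 0.1872.
Update on result 3 ('alarm'): P(H) ← 0.789·0.1872 / (0.789·0.1872 + 0.291·0.8128) = 0.14767/0.38420 = 0.3843.

Posterior P(H) ≈ 0.3843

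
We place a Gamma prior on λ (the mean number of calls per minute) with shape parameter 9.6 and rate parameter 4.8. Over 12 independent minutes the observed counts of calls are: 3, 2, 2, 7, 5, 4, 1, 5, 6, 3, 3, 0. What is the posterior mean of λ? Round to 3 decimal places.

Posterior mean ≈ 3.012

Total count ∑xᵢ = 41 over n = 12 minutes.
Gamma is conjugate to the Poisson likelihood: posterior is Gamma(shape = 9.6+41 = 50.6, rate = 4.8+12 = 16.8).
E[λ | data] = 50.6/16.8 = 3.012.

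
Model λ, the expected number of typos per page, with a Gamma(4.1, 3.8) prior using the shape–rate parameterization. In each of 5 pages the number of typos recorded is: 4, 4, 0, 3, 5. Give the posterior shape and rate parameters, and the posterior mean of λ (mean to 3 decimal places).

Total count ∑xᵢ = 16 over n = 5 pages.
Gamma is conjugate to the Poisson likelihood: posterior is Gamma(shape = 4.1+16 = 20.1, rate = 3.8+5 = 8.8).
E[λ | data] = 20.1/8.8 = 2.284.

Posterior: Gamma(shape=20.1, rate=8.8); mean ≈ 2.284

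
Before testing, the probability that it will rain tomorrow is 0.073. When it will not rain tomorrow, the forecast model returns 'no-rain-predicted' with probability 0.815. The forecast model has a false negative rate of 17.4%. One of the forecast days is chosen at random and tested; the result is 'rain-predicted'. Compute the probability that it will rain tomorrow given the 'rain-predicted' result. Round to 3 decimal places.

Write H for 'it will rain tomorrow'. Prior odds H:¬H = 0.073/0.927 = 0.078749. For the 'rain-predicted' outcome, the likelihood ratio is 0.826/0.185 = 4.4649.
Posterior odds = 0.078749 × 4.4649 = 0.35160, so P(H|E) = 0.35160/(1+0.35160) = 0.260.

P(H | E) ≈ 0.260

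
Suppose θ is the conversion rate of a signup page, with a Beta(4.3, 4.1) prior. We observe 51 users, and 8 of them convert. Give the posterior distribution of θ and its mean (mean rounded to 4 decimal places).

Observing 8 successes and 43 failures updates Beta(4.3, 4.1) by adding the success and failure counts to the two shape parameters: α = 4.3+8 = 12.3, β = 4.1+43 = 47.1.
Posterior mean = α/(α+β) = 12.3/59.4 = 0.2071.

Posterior: Beta(12.3, 47.1); mean ≈ 0.2071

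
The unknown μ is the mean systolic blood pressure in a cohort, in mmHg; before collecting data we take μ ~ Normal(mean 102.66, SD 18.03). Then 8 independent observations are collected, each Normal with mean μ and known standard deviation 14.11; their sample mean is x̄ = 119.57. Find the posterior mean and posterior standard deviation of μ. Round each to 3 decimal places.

Posterior mean ≈ 118.368; posterior SD ≈ 4.808

Prior precision 1/τ₀² = 1/18.03² = 0.00307616; data precision n/σ² = 8/14.11² = 0.0401824.
Posterior precision = 0.00307616 + 0.0401824 = 0.0432586, giving posterior SD = 1/√0.0432586 = 4.808.
Posterior mean = (0.00307616·102.66 + 0.0401824·119.57) / 0.0432586 = 118.368.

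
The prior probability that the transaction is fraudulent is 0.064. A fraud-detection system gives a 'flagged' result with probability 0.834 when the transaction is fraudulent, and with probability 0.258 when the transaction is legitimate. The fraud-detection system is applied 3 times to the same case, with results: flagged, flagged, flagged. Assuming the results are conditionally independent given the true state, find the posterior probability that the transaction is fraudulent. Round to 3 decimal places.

Let H be the event that the transaction is fraudulent; start with P(H) = 0.064. P('flagged'|H) = 0.834, P('flagged'|¬H) = 0.258.
Update on result 1 ('flagged'): P(H) ← 0.834·0.0640 / (0.834·0.0640 + 0.258·0.9360) = 0.053376/0.29486 = 0.1810.
Update on result 2 ('flagged'): P(H) ← 0.834·0.1810 / (0.834·0.1810 + 0.258·0.8190) = 0.15097/0.36227 = 0.4167.
Update on result 3 ('flagged'): P(H) ← 0.834·0.4167 / (0.834·0.4167 + 0.258·0.5833) = 0.34756/0.49804 = 0.6979.

Posterior P(H) ≈ 0.698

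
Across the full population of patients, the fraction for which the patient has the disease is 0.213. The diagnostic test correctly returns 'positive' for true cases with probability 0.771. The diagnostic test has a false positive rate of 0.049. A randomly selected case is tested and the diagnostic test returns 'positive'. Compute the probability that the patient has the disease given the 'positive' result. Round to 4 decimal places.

P(H | E) ≈ 0.8098

Write H for 'the patient has the disease'. Prior odds H:¬H = 0.213/0.787 = 0.27065. For the 'positive' outcome, the likelihood ratio is 0.771/0.049 = 15.735.
Posterior odds = 0.27065 × 15.735 = 4.2586, so P(H|E) = 4.2586/(1+4.2586) = 0.8098.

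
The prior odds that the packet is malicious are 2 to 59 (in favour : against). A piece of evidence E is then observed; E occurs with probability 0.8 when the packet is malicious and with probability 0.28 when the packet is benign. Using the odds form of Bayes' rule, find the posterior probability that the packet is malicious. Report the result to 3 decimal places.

Posterior probability ≈ 0.088

Prior odds = 2/59 = 0.033898.
Likelihood ratio for E = 0.8/0.28 = 2.8571.
Posterior odds = prior odds × LR = 0.096852.
Posterior probability = odds/(1+odds) = 0.096852/1.0969 = 0.088.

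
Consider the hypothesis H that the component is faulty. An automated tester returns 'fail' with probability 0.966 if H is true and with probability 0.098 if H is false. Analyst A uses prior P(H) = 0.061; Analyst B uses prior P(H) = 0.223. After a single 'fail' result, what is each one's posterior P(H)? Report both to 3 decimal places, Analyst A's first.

Analyst A: 0.390; Analyst B: 0.739

P('+'|H) = 0.966, P('+'|¬H) = 0.098.
Analyst A: numerator 0.966·0.061 = 0.058926; evidence = 0.058926+0.098·0.939 = 0.15095; posterior = 0.390.
Analyst B: numerator 0.966·0.223 = 0.21542; evidence = 0.21542+0.098·0.777 = 0.29156; posterior = 0.739.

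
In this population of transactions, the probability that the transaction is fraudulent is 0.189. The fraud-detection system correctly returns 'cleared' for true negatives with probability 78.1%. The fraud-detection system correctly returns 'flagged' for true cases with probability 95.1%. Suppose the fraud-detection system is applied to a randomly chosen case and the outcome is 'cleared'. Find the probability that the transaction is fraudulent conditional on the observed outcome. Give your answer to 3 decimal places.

P(H | E) ≈ 0.014

Write H for 'the transaction is fraudulent'. Prior odds H:¬H = 0.189/0.811 = 0.23305. For the 'cleared' outcome, the likelihood ratio is 0.049/0.781 = 0.062740.
Posterior odds = 0.23305 × 0.062740 = 0.014621, so P(H|E) = 0.014621/(1+0.014621) = 0.014.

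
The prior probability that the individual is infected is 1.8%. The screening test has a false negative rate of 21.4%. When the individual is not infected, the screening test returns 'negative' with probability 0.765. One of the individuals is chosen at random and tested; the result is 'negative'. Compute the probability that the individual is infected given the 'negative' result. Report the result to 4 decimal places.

P(H | E) ≈ 0.0051

Let H be the event that the individual is infected. P(H) = 0.018, so P(¬H) = 0.982. With E the 'negative' result, P(E|H) = 0.214 and P(E|¬H) = 0.765.
P(E) = 0.214·0.018 + 0.765·0.982 = 0.0038520 + 0.75123 = 0.75508.
By Bayes' theorem, P(H|E) = 0.0038520 / 0.75508 = 0.0051.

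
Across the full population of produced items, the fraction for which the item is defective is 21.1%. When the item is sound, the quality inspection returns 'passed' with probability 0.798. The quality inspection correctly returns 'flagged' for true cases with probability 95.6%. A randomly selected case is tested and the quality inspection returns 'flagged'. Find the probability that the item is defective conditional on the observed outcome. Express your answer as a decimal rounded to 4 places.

Let H be the event that the item is defective. P(H) = 0.211, so P(¬H) = 0.789. With E the 'flagged' result, P(E|H) = 0.956 and P(E|¬H) = 0.202.
P(E) = 0.956·0.211 + 0.202·0.789 = 0.20172 + 0.15938 = 0.36109.
By Bayes' theorem, P(H|E) = 0.20172 / 0.36109 = 0.5586.

P(H | E) ≈ 0.5586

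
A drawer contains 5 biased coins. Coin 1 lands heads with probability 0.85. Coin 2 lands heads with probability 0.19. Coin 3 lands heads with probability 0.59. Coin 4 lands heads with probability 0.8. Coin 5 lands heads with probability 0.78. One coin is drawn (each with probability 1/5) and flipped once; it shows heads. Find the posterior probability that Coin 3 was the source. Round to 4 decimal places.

Tabulate prior·likelihood by source: [1] prior 0.2, lik 0.85, product 0.1700; [2] prior 0.2, lik 0.19, product 0.03800; [3] prior 0.2, lik 0.59, product 0.1180; [4] prior 0.2, lik 0.8, product 0.1600; [5] prior 0.2, lik 0.78, product 0.1560.
Normalizing constant = 0.64200; the posterior for Coin 3 is its product over the sum, 0.1180/0.64200 = 0.1838.

Posterior probability ≈ 0.1838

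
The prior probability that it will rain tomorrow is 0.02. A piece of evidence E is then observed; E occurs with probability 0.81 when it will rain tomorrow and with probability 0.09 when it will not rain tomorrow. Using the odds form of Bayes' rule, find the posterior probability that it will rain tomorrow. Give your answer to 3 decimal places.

Prior odds = 0.02/(1−0.02) = 0.020408. In log-odds, ln(0.020408) = -3.8918.
Add log likelihood ratio: ln(9.0000) = 2.1972.
Posterior log-odds = -1.6946, so posterior odds = exp(-1.6946) = 0.18367. Converting, P(H|E) = 0.18367/1.1837 = 0.155.

Posterior probability ≈ 0.155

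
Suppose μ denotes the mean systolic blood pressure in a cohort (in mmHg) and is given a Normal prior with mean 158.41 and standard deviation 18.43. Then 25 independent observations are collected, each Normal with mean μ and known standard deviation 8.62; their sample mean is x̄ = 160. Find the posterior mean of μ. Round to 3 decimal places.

With known σ, the Normal prior is conjugate. Weight on the data is w = (n/σ²)/(n/σ² + 1/τ₀²) = 0.336454/(0.336454+0.00294408) = 0.99133.
Posterior mean = w·x̄ + (1−w)·μ₀ = 0.99133·160 + 0.0086744·158.41 = 159.986.

Posterior mean ≈ 159.986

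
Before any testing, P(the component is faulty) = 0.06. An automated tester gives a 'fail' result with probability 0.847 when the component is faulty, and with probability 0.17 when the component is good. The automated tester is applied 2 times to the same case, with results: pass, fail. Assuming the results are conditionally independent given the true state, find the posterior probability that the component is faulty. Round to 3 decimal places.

Posterior P(H) ≈ 0.055

With H the event that the component is faulty, the joint likelihood of the observed sequence is P(data|H) = 0.153·0.847 = 0.12959 and P(data|¬H) = 0.83·0.17 = 0.14110.
Bayes: P(H|data) = 0.06·0.12959 / (0.06·0.12959 + 0.94·0.14110) = 0.0077755/0.14041 = 0.0554.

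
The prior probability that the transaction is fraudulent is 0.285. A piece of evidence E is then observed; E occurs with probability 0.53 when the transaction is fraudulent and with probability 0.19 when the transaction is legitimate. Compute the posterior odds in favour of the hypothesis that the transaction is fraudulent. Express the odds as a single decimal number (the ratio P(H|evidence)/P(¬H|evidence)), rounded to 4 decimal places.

Posterior odds ≈ 1.1119

Prior odds = 0.285/(1−0.285) = 0.39860.
Likelihood ratio for E = 0.53/0.19 = 2.7895.
Posterior odds = prior odds × LR = 1.1119.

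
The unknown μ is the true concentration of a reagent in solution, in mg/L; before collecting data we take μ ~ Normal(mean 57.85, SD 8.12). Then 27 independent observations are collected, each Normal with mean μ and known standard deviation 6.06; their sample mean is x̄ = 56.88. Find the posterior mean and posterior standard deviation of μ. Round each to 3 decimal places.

With known σ, the Normal prior is conjugate. Weight on the data is w = (n/σ²)/(n/σ² + 1/τ₀²) = 0.735222/(0.735222+0.0151666) = 0.97979.
Posterior mean = w·x̄ + (1−w)·μ₀ = 0.97979·56.88 + 0.020212·57.85 = 56.900. Posterior variance = 1/(0.735222+0.0151666) = 1.33264, so SD = 1.154.

Posterior mean ≈ 56.900; posterior SD ≈ 1.154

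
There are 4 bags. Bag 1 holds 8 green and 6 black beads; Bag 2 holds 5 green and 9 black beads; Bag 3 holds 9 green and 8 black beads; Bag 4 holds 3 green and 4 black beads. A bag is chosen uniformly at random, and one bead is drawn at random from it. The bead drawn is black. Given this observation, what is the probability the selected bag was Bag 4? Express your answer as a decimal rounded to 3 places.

Tabulate prior·likelihood by source: [1] prior 0.25, lik 0.4286, product 0.1071; [2] prior 0.25, lik 0.6429, product 0.1607; [3] prior 0.25, lik 0.4706, product 0.1176; [4] prior 0.25, lik 0.5714, product 0.1429.
Normalizing constant = 0.52836; the posterior for Bag 4 is its product over the sum, 0.1429/0.52836 = 0.270.

Posterior probability ≈ 0.270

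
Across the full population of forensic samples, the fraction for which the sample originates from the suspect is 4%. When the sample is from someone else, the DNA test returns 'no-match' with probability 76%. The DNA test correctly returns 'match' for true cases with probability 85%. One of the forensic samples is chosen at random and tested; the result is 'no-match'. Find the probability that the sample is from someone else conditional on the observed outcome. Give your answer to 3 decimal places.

Write H for 'the sample originates from the suspect'. Prior odds H:¬H = 0.04/0.96 = 0.041667. For the 'no-match' outcome, the likelihood ratio is 0.15/0.76 = 0.19737.
Posterior odds = 0.041667 × 0.19737 = 0.0082237, so P(H|E) = 0.0082237/(1+0.0082237) = 0.008. Then P(¬H|E) = 1 − 0.008 = 0.992.

P(¬H | E) ≈ 0.992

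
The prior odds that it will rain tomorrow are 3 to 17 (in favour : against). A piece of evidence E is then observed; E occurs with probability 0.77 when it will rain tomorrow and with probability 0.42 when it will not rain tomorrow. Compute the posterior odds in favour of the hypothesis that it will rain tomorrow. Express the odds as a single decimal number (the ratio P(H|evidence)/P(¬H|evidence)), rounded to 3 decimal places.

Posterior odds ≈ 0.324

Prior odds = 3/17 = 0.17647.
Likelihood ratio for E = 0.77/0.42 = 1.8333.
Posterior odds = prior odds × LR = 0.32353.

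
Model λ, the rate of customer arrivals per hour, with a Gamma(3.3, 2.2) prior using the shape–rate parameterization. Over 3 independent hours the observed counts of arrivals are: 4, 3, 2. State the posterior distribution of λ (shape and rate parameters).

Total count ∑xᵢ = 9 over n = 3 hours.
Gamma is conjugate to the Poisson likelihood: posterior is Gamma(shape = 3.3+9 = 12.3, rate = 2.2+3 = 5.2).

Posterior: Gamma(shape=12.3, rate=5.2)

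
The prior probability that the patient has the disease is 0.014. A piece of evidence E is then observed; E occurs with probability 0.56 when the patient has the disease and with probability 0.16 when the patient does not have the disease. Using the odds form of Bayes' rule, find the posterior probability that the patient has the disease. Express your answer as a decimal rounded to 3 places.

Prior odds = 0.014/(1−0.014) = 0.014199.
Likelihood ratio for E = 0.56/0.16 = 3.5000.
Posterior odds = prior odds × LR = 0.049696.
Posterior probability = odds/(1+odds) = 0.049696/1.0497 = 0.047.

Posterior probability ≈ 0.047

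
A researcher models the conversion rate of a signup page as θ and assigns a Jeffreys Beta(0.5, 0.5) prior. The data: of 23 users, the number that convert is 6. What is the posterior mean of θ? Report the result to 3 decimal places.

Posterior mean ≈ 0.271

The binomial likelihood is conjugate to the Beta prior: with 6 successes and 17 failures, the posterior is Beta(0.5+6, 0.5+17) = Beta(6.5, 17.5).
E[θ | data] = 6.5/(6.5+17.5) = 0.271.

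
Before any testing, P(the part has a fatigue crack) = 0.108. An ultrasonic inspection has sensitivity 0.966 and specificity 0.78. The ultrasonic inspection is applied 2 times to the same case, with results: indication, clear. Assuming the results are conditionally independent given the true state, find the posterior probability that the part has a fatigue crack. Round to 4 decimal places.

With H the event that the part has a fatigue crack, the joint likelihood of the observed sequence is P(data|H) = 0.966·0.034 = 0.032844 and P(data|¬H) = 0.22·0.78 = 0.17160.
Bayes: P(H|data) = 0.108·0.032844 / (0.108·0.032844 + 0.892·0.17160) = 0.0035472/0.15661 = 0.0226.

Posterior P(H) ≈ 0.0226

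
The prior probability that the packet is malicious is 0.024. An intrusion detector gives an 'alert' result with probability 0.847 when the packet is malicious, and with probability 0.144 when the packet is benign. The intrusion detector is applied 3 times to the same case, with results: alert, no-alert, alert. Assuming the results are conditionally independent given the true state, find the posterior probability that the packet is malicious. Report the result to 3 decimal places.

Posterior P(H) ≈ 0.132

Let H be the event that the packet is malicious; start with P(H) = 0.024. P('alert'|H) = 0.847, P('alert'|¬H) = 0.144.
Update on result 1 ('alert'): P(H) ← 0.847·0.0240 / (0.847·0.0240 + 0.144·0.9760) = 0.020328/0.16087 = 0.1264.
Update on result 2 ('no-alert'): P(H) ← 0.153·0.1264 / (0.153·0.1264 + 0.856·0.8736) = 0.019333/0.76717 = 0.0252.
Update on result 3 ('alert'): P(H) ← 0.847·0.0252 / (0.847·0.0252 + 0.144·0.9748) = 0.021345/0.16172 = 0.1320.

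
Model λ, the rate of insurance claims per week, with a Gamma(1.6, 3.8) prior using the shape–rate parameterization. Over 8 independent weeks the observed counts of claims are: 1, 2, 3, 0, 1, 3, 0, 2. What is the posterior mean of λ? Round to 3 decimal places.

Total count ∑xᵢ = 12 over n = 8 weeks.
Gamma is conjugate to the Poisson likelihood: posterior is Gamma(shape = 1.6+12 = 13.6, rate = 3.8+8 = 11.8).
E[λ | data] = 13.6/11.8 = 1.153.

Posterior mean ≈ 1.153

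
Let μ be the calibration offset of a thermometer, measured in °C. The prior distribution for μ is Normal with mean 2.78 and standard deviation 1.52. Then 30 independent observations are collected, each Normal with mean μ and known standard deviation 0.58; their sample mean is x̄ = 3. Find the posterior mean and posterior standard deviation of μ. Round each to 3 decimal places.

Prior precision 1/τ₀² = 1/1.52² = 0.432825; data precision n/σ² = 30/0.58² = 89.1795.
Posterior precision = 0.432825 + 89.1795 = 89.6124, giving posterior SD = 1/√89.6124 = 0.106.
Posterior mean = (0.432825·2.78 + 89.1795·3) / 89.6124 = 2.999.

Posterior mean ≈ 2.999; posterior SD ≈ 0.106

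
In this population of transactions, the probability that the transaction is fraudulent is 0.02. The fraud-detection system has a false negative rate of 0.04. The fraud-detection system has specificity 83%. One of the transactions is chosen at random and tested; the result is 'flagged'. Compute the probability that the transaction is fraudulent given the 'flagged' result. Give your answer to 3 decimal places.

P(H | E) ≈ 0.103

Let H be the event that the transaction is fraudulent. P(H) = 0.02, so P(¬H) = 0.98. With E the 'flagged' result, P(E|H) = 0.96 and P(E|¬H) = 0.17.
P(E) = 0.96·0.02 + 0.17·0.98 = 0.019200 + 0.16660 = 0.18580.
By Bayes' theorem, P(H|E) = 0.019200 / 0.18580 = 0.103.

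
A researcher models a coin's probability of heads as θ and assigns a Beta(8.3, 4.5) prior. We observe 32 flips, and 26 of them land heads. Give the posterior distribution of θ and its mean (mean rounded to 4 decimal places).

Posterior: Beta(34.3, 10.5); mean ≈ 0.7656

Observing 26 successes and 6 failures updates Beta(8.3, 4.5) by adding the success and failure counts to the two shape parameters: α = 8.3+26 = 34.3, β = 4.5+6 = 10.5.
E[θ | data] = 34.3/(34.3+10.5) = 0.7656.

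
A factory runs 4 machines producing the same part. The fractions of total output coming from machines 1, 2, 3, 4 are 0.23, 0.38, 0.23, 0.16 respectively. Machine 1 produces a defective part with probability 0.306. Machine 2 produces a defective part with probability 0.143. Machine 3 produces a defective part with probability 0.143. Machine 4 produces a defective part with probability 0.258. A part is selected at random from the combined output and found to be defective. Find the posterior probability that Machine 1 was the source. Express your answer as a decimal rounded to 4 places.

Posterior probability ≈ 0.3539

Tabulate prior·likelihood by source: [1] prior 0.23, lik 0.306, product 0.07038; [2] prior 0.38, lik 0.143, product 0.05434; [3] prior 0.23, lik 0.143, product 0.03289; [4] prior 0.16, lik 0.258, product 0.04128.
Normalizing constant = 0.19889; the posterior for Machine 1 is its product over the sum, 0.07038/0.19889 = 0.3539.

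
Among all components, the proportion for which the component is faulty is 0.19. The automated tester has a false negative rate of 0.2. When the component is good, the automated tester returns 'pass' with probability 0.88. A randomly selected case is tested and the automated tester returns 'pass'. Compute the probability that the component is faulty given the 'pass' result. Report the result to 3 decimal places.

P(H | E) ≈ 0.051

Write H for 'the component is faulty'. Prior odds H:¬H = 0.19/0.81 = 0.23457. For the 'pass' outcome, the likelihood ratio is 0.2/0.88 = 0.22727.
Posterior odds = 0.23457 × 0.22727 = 0.053311, so P(H|E) = 0.053311/(1+0.053311) = 0.051.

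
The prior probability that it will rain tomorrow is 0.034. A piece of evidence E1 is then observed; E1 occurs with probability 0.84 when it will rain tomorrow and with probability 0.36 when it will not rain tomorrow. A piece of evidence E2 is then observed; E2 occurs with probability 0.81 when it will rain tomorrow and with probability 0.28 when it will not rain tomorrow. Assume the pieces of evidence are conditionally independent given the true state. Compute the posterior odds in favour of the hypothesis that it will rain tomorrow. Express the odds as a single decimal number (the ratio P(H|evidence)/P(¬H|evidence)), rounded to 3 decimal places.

Prior odds = 0.034/(1−0.034) = 0.035197.
Likelihood ratio for E1 = 0.84/0.36 = 2.3333.
Likelihood ratio for E2 = 0.81/0.28 = 2.8929.
Posterior odds = prior odds × LR₁ × LR₂ = 0.23758.

Posterior odds ≈ 0.238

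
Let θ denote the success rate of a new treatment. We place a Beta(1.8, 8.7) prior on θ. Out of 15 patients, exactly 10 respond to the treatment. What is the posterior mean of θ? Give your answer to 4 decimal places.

Posterior mean ≈ 0.4627

Observing 10 successes and 5 failures updates Beta(1.8, 8.7) by adding the success and failure counts to the two shape parameters: α = 1.8+10 = 11.8, β = 8.7+5 = 13.7.
E[θ | data] = 11.8/(11.8+13.7) = 0.4627.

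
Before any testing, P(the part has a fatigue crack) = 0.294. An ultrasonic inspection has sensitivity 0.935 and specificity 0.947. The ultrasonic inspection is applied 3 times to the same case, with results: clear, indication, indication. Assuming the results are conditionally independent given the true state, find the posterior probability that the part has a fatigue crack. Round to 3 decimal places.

With H the event that the part has a fatigue crack, the joint likelihood of the observed sequence is P(data|H) = 0.065·0.935·0.935 = 0.056825 and P(data|¬H) = 0.947·0.053·0.053 = 0.0026601.
Bayes: P(H|data) = 0.294·0.056825 / (0.294·0.056825 + 0.706·0.0026601) = 0.016706/0.018584 = 0.8989.

Posterior P(H) ≈ 0.899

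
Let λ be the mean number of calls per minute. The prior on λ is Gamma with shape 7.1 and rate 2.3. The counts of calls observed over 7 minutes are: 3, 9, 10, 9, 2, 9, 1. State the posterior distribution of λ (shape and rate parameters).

Total count ∑xᵢ = 43 over n = 7 minutes.
Gamma is conjugate to the Poisson likelihood: posterior is Gamma(shape = 7.1+43 = 50.1, rate = 2.3+7 = 9.3).

Posterior: Gamma(shape=50.1, rate=9.3)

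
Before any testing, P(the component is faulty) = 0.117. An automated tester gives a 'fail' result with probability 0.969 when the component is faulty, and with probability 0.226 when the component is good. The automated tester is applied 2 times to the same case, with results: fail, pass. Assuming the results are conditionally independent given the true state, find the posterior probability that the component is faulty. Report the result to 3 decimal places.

Posterior P(H) ≈ 0.022

Let H be the event that the component is faulty; start with P(H) = 0.117. P('fail'|H) = 0.969, P('fail'|¬H) = 0.226.
Update on result 1 ('fail'): P(H) ← 0.969·0.1170 / (0.969·0.1170 + 0.226·0.8830) = 0.11337/0.31293 = 0.3623.
Update on result 2 ('pass'): P(H) ← 0.031·0.3623 / (0.031·0.3623 + 0.774·0.6377) = 0.011231/0.50482 = 0.0222.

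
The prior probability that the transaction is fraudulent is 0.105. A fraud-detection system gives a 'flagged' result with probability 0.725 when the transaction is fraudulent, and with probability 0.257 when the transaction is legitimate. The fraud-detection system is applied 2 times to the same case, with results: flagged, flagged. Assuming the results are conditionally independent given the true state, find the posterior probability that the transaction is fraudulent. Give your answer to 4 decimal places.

Let H be the event that the transaction is fraudulent; start with P(H) = 0.105. P('flagged'|H) = 0.725, P('flagged'|¬H) = 0.257.
Update on result 1 ('flagged'): P(H) ← 0.725·0.1050 / (0.725·0.1050 + 0.257·0.8950) = 0.076125/0.30614 = 0.2487.
Update on result 2 ('flagged'): P(H) ← 0.725·0.2487 / (0.725·0.2487 + 0.257·0.7513) = 0.18028/0.37337 = 0.4828.

Posterior P(H) ≈ 0.4828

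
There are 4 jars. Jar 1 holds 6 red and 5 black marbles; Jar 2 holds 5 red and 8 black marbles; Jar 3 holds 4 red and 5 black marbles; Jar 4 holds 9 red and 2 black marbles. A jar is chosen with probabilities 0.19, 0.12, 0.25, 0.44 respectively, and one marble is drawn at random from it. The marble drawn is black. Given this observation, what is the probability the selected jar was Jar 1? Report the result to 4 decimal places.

Posterior probability ≈ 0.2278

Tabulate prior·likelihood by source: [1] prior 0.19, lik 0.4545, product 0.08636; [2] prior 0.12, lik 0.6154, product 0.07385; [3] prior 0.25, lik 0.5556, product 0.1389; [4] prior 0.44, lik 0.1818, product 0.08000.
Normalizing constant = 0.37910; the posterior for Jar 1 is its product over the sum, 0.08636/0.37910 = 0.2278.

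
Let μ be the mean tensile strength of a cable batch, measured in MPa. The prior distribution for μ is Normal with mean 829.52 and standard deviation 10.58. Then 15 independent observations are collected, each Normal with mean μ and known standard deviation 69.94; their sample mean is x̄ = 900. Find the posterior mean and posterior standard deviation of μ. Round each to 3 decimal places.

Posterior mean ≈ 847.530; posterior SD ≈ 9.129

With known σ, the Normal prior is conjugate. Weight on the data is w = (n/σ²)/(n/σ² + 1/τ₀²) = 0.00306648/(0.00306648+0.00893364) = 0.25554.
Posterior mean = w·x̄ + (1−w)·μ₀ = 0.25554·900 + 0.74446·829.52 = 847.530. Posterior variance = 1/(0.00306648+0.00893364) = 83.3325, so SD = 9.129.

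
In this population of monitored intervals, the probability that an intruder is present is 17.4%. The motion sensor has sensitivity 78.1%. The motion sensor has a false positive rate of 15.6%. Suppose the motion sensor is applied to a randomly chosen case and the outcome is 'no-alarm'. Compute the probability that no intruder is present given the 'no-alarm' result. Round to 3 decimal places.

P(¬H | E) ≈ 0.948

Write H for 'an intruder is present'. Prior odds H:¬H = 0.174/0.826 = 0.21065. For the 'no-alarm' outcome, the likelihood ratio is 0.219/0.844 = 0.25948.
Posterior odds = 0.21065 × 0.25948 = 0.054660, so P(H|E) = 0.054660/(1+0.054660) = 0.052. Then P(¬H|E) = 1 − 0.052 = 0.948.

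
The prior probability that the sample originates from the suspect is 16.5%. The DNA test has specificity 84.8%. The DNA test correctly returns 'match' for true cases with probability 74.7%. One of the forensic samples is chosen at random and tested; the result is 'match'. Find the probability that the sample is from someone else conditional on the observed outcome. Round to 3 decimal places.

P(¬H | E) ≈ 0.507

Let H be the event that the sample originates from the suspect. P(H) = 0.165, so P(¬H) = 0.835. With E the 'match' result, P(E|H) = 0.747 and P(E|¬H) = 0.152.
P(E) = 0.747·0.165 + 0.152·0.835 = 0.12326 + 0.12692 = 0.25018.
By Bayes' theorem, P(H|E) = 0.12326 / 0.25018 = 0.493. Hence P(¬H|E) = 1 − 0.493 = 0.507.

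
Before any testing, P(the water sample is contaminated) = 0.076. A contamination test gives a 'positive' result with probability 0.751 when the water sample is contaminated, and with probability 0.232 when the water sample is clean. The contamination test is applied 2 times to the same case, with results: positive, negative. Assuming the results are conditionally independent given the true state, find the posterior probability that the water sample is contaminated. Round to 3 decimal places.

With H the event that the water sample is contaminated, the joint likelihood of the observed sequence is P(data|H) = 0.751·0.249 = 0.18700 and P(data|¬H) = 0.232·0.768 = 0.17818.
Bayes: P(H|data) = 0.076·0.18700 / (0.076·0.18700 + 0.924·0.17818) = 0.014212/0.17885 = 0.0795.

Posterior P(H) ≈ 0.079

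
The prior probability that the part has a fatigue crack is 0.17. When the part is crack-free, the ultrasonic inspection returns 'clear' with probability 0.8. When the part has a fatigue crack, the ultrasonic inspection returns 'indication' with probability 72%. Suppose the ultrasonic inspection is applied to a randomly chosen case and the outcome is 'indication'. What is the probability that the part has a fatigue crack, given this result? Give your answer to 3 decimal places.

Let H be the event that the part has a fatigue crack. P(H) = 0.17, so P(¬H) = 0.83. With E the 'indication' result, P(E|H) = 0.72 and P(E|¬H) = 0.2.
P(E) = 0.72·0.17 + 0.2·0.83 = 0.12240 + 0.16600 = 0.28840.
By Bayes' theorem, P(H|E) = 0.12240 / 0.28840 = 0.424.

P(H | E) ≈ 0.424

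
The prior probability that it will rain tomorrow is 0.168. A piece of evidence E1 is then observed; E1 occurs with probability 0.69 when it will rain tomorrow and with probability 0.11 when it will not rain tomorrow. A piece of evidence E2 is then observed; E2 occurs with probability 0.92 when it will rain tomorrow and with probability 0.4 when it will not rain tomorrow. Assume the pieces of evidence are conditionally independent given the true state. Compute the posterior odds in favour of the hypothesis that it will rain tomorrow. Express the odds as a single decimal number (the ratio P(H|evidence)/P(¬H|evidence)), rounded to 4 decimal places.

Posterior odds ≈ 2.9132

Prior odds = 0.168/(1−0.168) = 0.20192. In log-odds, ln(0.20192) = -1.5999.
Add log likelihood ratios: ln(6.2727) + ln(2.3000) = 2.6691.
Posterior log-odds = 1.0693, so posterior odds = exp(1.0693) = 2.9132.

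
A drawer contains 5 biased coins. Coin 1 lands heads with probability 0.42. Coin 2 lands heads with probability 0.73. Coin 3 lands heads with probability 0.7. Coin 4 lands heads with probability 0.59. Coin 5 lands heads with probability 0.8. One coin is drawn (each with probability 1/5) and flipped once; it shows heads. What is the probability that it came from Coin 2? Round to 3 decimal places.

Posterior probability ≈ 0.225

P(heads|C1) = 0.42; P(heads|C2) = 0.73; P(heads|C3) = 0.7; P(heads|C4) = 0.59; P(heads|C5) = 0.8.
Prior × likelihood for each source: 0.2·0.42=0.08400, 0.2·0.73=0.1460, 0.2·0.7=0.1400, 0.2·0.59=0.1180, 0.2·0.8=0.1600. Summing gives P(heads) = 0.64800.
P(Coin 2 | heads) = 0.1460 / 0.64800 = 0.225.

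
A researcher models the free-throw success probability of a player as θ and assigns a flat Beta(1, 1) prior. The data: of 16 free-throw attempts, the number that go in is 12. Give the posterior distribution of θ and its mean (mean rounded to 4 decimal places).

Posterior: Beta(13, 5); mean ≈ 0.7222

Observing 12 successes and 4 failures updates Beta(1, 1) by adding the success and failure counts to the two shape parameters: α = 1+12 = 13, β = 1+4 = 5.
Posterior mean = α/(α+β) = 13/18 = 0.7222.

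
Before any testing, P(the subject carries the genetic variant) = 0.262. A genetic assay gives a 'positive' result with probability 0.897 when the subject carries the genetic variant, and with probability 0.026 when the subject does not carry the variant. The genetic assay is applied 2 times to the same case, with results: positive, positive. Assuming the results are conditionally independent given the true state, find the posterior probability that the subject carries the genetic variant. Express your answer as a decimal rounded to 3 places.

With H the event that the subject carries the genetic variant, the joint likelihood of the observed sequence is P(data|H) = 0.897·0.897 = 0.80461 and P(data|¬H) = 0.026·0.026 = 0.00067600.
Bayes: P(H|data) = 0.262·0.80461 / (0.262·0.80461 + 0.738·0.00067600) = 0.21081/0.21131 = 0.9976.

Posterior P(H) ≈ 0.998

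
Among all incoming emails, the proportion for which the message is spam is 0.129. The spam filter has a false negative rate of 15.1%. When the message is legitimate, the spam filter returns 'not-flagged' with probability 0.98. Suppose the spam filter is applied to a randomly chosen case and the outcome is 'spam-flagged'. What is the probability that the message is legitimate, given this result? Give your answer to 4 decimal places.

P(¬H | E) ≈ 0.1372

Let H be the event that the message is spam. P(H) = 0.129, so P(¬H) = 0.871. With E the 'spam-flagged' result, P(E|H) = 0.849 and P(E|¬H) = 0.02.
P(E) = 0.849·0.129 + 0.02·0.871 = 0.10952 + 0.017420 = 0.12694.
By Bayes' theorem, P(H|E) = 0.10952 / 0.12694 = 0.8628. Hence P(¬H|E) = 1 − 0.8628 = 0.1372.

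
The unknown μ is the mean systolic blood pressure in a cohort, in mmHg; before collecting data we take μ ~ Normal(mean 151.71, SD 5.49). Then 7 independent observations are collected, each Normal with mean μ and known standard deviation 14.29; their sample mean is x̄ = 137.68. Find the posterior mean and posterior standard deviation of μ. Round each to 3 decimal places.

With known σ, the Normal prior is conjugate. Weight on the data is w = (n/σ²)/(n/σ² + 1/τ₀²) = 0.0342794/(0.0342794+0.0331784) = 0.50816.
Posterior mean = w·x̄ + (1−w)·μ₀ = 0.50816·137.68 + 0.49184·151.71 = 144.581. Posterior variance = 1/(0.0342794+0.0331784) = 14.8241, so SD = 3.850.

Posterior mean ≈ 144.581; posterior SD ≈ 3.850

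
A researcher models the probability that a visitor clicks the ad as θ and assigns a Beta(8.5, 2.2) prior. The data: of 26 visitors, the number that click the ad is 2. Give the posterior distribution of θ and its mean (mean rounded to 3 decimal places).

Posterior: Beta(10.5, 26.2); mean ≈ 0.286

The binomial likelihood is conjugate to the Beta prior: with 2 successes and 24 failures, the posterior is Beta(8.5+2, 2.2+24) = Beta(10.5, 26.2).
Posterior mean = α/(α+β) = 10.5/36.7 = 0.286.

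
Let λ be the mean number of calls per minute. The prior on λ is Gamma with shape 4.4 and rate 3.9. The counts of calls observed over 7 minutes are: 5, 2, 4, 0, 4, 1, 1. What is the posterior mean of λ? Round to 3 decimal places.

Posterior mean ≈ 1.963

Total count ∑xᵢ = 17 over n = 7 minutes.
Gamma is conjugate to the Poisson likelihood: posterior is Gamma(shape = 4.4+17 = 21.4, rate = 3.9+7 = 10.9).
E[λ | data] = 21.4/10.9 = 1.963.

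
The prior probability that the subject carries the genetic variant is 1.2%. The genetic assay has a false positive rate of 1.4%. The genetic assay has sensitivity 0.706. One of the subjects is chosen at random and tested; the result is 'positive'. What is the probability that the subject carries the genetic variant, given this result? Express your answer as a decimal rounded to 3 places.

P(H | E) ≈ 0.380

Let H be the event that the subject carries the genetic variant. P(H) = 0.012, so P(¬H) = 0.988. With E the 'positive' result, P(E|H) = 0.706 and P(E|¬H) = 0.014.
P(E) = 0.706·0.012 + 0.014·0.988 = 0.0084720 + 0.013832 = 0.022304.
By Bayes' theorem, P(H|E) = 0.0084720 / 0.022304 = 0.380.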